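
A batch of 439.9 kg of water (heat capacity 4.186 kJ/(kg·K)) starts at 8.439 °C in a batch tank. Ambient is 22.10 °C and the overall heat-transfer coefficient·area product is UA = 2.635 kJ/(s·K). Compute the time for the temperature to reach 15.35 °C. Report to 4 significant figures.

Lumped-capacitance energy balance: M c_p dT/dt = UA(T_amb − T).
τ = M c_p/UA = 698.832 s; T_ss = T_amb = 22.1000 °C.
T(t) = T_ss + (T₀ − T_ss)e^(−t/τ); set T = 15.35:
t = −τ ln[(T − T_ss)/(T₀ − T_ss)] = −698.832 · ln(0.494107) = 492.678 s.

492.7 s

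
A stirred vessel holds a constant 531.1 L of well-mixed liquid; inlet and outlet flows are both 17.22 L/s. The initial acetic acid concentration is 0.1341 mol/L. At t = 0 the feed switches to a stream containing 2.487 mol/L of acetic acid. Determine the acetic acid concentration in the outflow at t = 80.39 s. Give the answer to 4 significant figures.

Species balance on the tank: V dC/dt = Q(C_in − C).
So dC/dt = (C_in − C)/τ with τ = V/Q = 531.1/17.22 = 30.8420 s.
C approaches C_in exponentially: C(t) = C_in + (C₀ − C_in) e^(−t/τ).
C(80.39) = 2.487 + (0.1341 − 2.487)·e^(−80.39/30.8420) = 2.487 + (-2.35290)·0.0737919 = 2.31338 mol/L.

2.313 mol/L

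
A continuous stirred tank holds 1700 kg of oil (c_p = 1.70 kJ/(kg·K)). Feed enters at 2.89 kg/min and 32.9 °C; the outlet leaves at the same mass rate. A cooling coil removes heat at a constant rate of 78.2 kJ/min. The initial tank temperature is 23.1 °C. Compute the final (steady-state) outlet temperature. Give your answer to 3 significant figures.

17.0 °C

M c_p dT/dt = ṁ c_p (T_in − T) − Q̇.
At steady state dT/dt = 0 ⇒ T_ss = T_in − Q̇/(ṁ c_p) = 32.9 − 78.2/(2.89·1.70) = 16.983 °C.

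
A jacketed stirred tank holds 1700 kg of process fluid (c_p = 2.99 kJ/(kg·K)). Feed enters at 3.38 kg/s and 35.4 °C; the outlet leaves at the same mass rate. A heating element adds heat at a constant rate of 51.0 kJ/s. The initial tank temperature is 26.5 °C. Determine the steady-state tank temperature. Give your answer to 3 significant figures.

First-law balance (no shaft work): M c_p dT/dt = ṁ c_p (T_in − T) + 51.0.
At steady state dT/dt = 0 ⇒ T_ss = T_in + Q̇/(ṁ c_p) = 35.4 + 51.0/(3.38·2.99) = 40.446 °C.

40.4 °C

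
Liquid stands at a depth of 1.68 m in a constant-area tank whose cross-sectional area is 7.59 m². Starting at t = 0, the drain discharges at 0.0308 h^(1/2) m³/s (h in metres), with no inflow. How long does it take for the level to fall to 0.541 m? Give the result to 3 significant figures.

Mass balance (ρ constant): A dh/dt = −0.0308 √h.
Separate and integrate: 2(√h − √h₀) = −(0.0308/A) t.
t = 2A(√h₀ − √h)/0.0308 = 2·7.59·(√1.68 − √0.541)/0.0308
  = 15.180 × (1.2961 − 0.73553) / 0.0308 = 276.31 s.

276 s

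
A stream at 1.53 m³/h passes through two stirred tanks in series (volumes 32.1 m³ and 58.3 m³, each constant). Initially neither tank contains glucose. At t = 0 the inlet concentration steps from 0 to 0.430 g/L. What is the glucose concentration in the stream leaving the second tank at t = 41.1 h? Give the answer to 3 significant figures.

Each tank obeys Vᵢ dCᵢ/dt = Q(Cᵢ₋₁ − Cᵢ), so τᵢ = Vᵢ/Q.
τ₁ = 32.1/1.53 = 20.980 h; τ₂ = 58.3/1.53 = 38.105 h.
Solving the cascade with C₁(0)=C₂(0)=0 gives C₂(t) = C_in[1 − (τ₁ e^(−t/τ₁) − τ₂ e^(−t/τ₂))/(τ₁ − τ₂)].
At t = 41.1: e^(−t/τ₁) = 0.14100, e^(−t/τ₂) = 0.34007.
C₂ = 0.430·[1 − (20.980·0.14100 − 38.105·0.34007)/(-17.124)] = 0.430·0.41604 = 0.17890 g/L.

0.179 g/L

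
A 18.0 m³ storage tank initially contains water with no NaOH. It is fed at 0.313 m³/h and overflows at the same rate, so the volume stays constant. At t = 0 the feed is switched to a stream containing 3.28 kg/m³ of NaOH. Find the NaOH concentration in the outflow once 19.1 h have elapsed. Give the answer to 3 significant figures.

Accumulation = in − out for the solute gives V dC/dt = Q(C_in − C).
Rewrite as dC/dt + C/τ = C_in/τ, τ = V/Q = 57.508 h.
Solution: C(t) = C_in + (C₀ − C_in) e^(−t/τ).
C(19.1) = 3.28 + (0 − 3.28)·e^(−19.1/57.508) = 3.28 + (-3.2800)·0.71740 = 0.92694 kg/m³.

0.927 kg/m³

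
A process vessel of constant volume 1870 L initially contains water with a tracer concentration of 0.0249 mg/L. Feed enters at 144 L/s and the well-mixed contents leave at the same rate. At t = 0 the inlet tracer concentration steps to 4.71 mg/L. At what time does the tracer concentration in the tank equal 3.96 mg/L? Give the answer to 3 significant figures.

23.8 s

Transient balance on the dissolved component: V dC/dt = Q(C_in − C), so τ = V/Q = 12.986 s.
C(t) = C_in + (C₀ − C_in) e^(−t/τ). Set C = 3.96 and solve for t:
e^(−t/τ) = (C − C_in)/(C₀ − C_in) = (3.96 − 4.71)/(0.0249 − 4.71) = 0.16008
t = −τ ln(…) = 12.986 × 1.8321 = 23.791 s.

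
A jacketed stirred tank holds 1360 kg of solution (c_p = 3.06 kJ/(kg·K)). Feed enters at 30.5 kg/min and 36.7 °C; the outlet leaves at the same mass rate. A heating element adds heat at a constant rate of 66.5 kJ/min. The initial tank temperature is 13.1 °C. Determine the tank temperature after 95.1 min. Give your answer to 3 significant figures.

34.5 °C

M c_p dT/dt = ṁ c_p (T_in − T) + Q̇.
Rearrange: dT/dt = (T_ss − T)/τ with τ = M/ṁ = 44.590 min and T_ss = T_in + Q̇/(ṁ c_p) = 37.413 °C.
Integrating: T(t) = T_ss + (T₀ − T_ss) e^(−t/τ).
T(95.1) = 37.413 + (-24.313)·e^(−95.1/44.590) = 37.413 + (-24.313)·0.11851 = 34.531 °C.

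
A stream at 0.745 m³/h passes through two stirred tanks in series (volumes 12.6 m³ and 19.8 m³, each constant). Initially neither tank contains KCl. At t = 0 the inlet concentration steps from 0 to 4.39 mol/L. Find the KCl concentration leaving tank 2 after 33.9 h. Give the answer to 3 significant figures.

Each tank obeys Vᵢ dCᵢ/dt = Q(Cᵢ₋₁ − Cᵢ), so τᵢ = Vᵢ/Q.
τ₁ = 12.6/0.745 = 16.913 h; τ₂ = 19.8/0.745 = 26.577 h.
Tank 1: C₁ = C_in(1 − e^(−t/τ₁)). Tank 2 (τ₁ ≠ τ₂): C₂ = C_in[1 − (τ₁ e^(−t/τ₁) − τ₂ e^(−t/τ₂))/(τ₁ − τ₂)].
At t = 33.9: e^(−t/τ₁) = 0.13474, e^(−t/τ₂) = 0.27928.
C₂ = 4.39·[1 − (16.913·0.13474 − 26.577·0.27928)/(-9.6644)] = 4.39·0.46777 = 2.0535 mol/L.

2.05 mol/L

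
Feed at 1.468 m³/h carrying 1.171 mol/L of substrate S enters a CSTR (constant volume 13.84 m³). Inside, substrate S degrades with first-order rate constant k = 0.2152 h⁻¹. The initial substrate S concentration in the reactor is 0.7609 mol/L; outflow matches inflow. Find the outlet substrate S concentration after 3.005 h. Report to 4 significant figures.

V dC/dt = Q(C_in − C) − k V C.
dC/dt = (Q/V) C_in − (Q/V + k) C; effective rate a = Q/V + k = 0.106069 + 0.2152 = 0.321269 h⁻¹.
C_ss = Q C_in/(Q + kV) = 0.386614 mol/L; C(t) = C_ss + (C₀ − C_ss) e^(−a t).
C(3.005) = 0.386614 + (0.374286)·e^(−0.321269·3.005) = 0.386614 + (0.374286)·0.380825 = 0.529152 mol/L.

0.5292 mol/L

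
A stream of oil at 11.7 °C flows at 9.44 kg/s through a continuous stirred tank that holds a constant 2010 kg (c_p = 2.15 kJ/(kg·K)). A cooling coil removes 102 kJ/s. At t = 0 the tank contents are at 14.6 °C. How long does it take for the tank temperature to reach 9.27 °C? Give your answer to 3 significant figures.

238 s

M c_p dT/dt = ṁ c_p (T_in − T) − Q̇.
τ = M/ṁ = 212.92 s; T_ss = T_in − Q̇/(ṁ c_p) = 6.6744 °C.
T(t) = T_ss + (T₀ − T_ss) e^(−t/τ). Set T = 9.27:
e^(−t/τ) = (9.27 − 6.6744)/(14.6 − 6.6744) = 0.32750
t = −212.92 · ln(0.32750) = 237.68 s.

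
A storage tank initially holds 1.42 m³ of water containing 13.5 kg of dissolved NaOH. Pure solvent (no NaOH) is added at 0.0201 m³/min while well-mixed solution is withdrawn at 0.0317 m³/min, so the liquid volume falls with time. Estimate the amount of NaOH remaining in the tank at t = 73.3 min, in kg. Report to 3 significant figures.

1.11 kg

Let m(t) be the amount of NaOH. Volume: V(t) = V₀ + (Q_in − Q_out) t = 1.42 − 0.011600 t; V(73.3) = 0.56972 m³.
Species balance (pure solvent in): dm/dt = −Q_out · m/V(t).
dm/m = −Q_out dt/(V₀ − 0.011600 t); integrating gives ln(m/m₀) = −(Q_out/(Q_in−Q_out)) ln(V/V₀).
m = m₀ (V₀/V)^(Q_out/(Q_in−Q_out)) = 13.5 × (1.42/0.56972)^(-2.7328) = 1.1129 kg.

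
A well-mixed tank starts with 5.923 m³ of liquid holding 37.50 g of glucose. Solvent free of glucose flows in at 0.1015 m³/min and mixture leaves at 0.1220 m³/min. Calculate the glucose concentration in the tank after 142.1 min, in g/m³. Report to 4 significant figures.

Let m(t) be the amount of glucose. Volume: V(t) = V₀ + (Q_in − Q_out) t = 5.923 − 0.0205000 t; V(142.1) = 3.00995 m³.
Species balance (pure solvent in): dm/dt = −Q_out · m/V(t).
dm/m = −Q_out dt/(V₀ − 0.0205000 t); integrating gives ln(m/m₀) = −(Q_out/(Q_in−Q_out)) ln(V/V₀).
m = m₀ (V₀/V)^(Q_out/(Q_in−Q_out)) = 37.50 × (5.923/3.00995)^(-5.95122) = 0.667540 g.
C = m/V = 0.667540/3.00995 = 0.221778 g/m³.

0.2218 g/m³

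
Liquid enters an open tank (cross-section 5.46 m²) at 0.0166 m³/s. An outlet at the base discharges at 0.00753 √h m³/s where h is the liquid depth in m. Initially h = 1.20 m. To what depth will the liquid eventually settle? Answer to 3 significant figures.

A dh/dt = Q_in − 0.00753 √h. Steady state requires inflow = outflow:
Q_in = 0.00753 √h_ss ⇒ √h_ss = 0.0166/0.00753 = 2.2045.
h_ss = 2.2045² = 4.8599 m. (Since h₀ = 1.20 m < h_ss, the level will rise toward this value.)

4.86 m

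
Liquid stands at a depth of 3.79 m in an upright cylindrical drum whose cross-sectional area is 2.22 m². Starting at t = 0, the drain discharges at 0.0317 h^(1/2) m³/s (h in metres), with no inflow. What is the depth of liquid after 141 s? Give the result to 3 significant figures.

0.884 m

Accumulation of liquid (constant cross-section A): A dh/dt = −0.0317 √h.
This is separable: 2 d(√h)/dt = −0.0317/A, so √h = √h₀ − (0.0317/(2A)) t.
√h = √3.79 − 0.0317·141/(2·2.22) = 1.9468 − 1.0067 = 0.94010.
h = 0.94010² = 0.88379 m.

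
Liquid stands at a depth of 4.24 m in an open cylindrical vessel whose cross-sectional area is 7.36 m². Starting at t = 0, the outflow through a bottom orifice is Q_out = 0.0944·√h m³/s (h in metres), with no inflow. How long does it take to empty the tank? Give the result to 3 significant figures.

A dh/dt = −Q_out = −0.0944 √h.
Separate and integrate: 2(√h − √h₀) = −(0.0944/A) t.
Set h = 0: 2√h₀ = (0.0944/A) t_empty ⇒ t_empty = 2A√h₀/0.0944.
t_empty = 2·7.36·√4.24/0.0944 = 14.720·2.0591/0.0944 = 321.08 s.

321 s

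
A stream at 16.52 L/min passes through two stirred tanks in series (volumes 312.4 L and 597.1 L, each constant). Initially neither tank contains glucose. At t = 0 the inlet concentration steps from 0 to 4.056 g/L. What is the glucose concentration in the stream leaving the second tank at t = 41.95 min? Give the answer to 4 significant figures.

1.875 g/L

Time constants: τᵢ = Vᵢ/Q for each well-mixed tank.
τ₁ = 312.4/16.52 = 18.9104 min; τ₂ = 597.1/16.52 = 36.1441 min.
Solving the cascade with C₁(0)=C₂(0)=0 gives C₂(t) = C_in[1 − (τ₁ e^(−t/τ₁) − τ₂ e^(−t/τ₂))/(τ₁ − τ₂)].
At t = 41.95: e^(−t/τ₁) = 0.108788, e^(−t/τ₂) = 0.313288.
C₂ = 4.056·[1 − (18.9104·0.108788 − 36.1441·0.313288)/(-17.2337)] = 4.056·0.462315 = 1.87515 g/L.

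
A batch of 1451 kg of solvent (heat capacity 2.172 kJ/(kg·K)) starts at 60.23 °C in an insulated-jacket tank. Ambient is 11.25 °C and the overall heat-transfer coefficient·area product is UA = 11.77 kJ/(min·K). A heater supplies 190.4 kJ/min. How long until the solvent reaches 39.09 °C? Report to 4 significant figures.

276.9 min

M c_p dT/dt = −UA(T − T_amb) + Q̇.
τ = M c_p/UA = 267.763 min; T_ss = T_amb + Q̇/UA = 11.25 + 190.4/11.77 = 27.4267 °C.
T(t) = T_ss + (T₀ − T_ss)e^(−t/τ); set T = 39.09:
t = −τ ln[(T − T_ss)/(T₀ − T_ss)] = −267.763 · ln(0.355552) = 276.889 min.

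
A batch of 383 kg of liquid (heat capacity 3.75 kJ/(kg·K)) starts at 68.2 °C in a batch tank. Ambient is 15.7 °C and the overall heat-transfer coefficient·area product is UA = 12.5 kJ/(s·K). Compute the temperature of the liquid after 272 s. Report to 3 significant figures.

20.6 °C

Energy balance: M c_p dT/dt = −UA(T − T_amb).
dT/dt = (T_ss − T)/τ with T_ss = T_amb = 15.700 °C, τ = M c_p/UA = 383·3.75/12.5 = 114.90 s.
Integrating: T(t) = T_ss + (T₀ − T_ss) e^(−t/τ).
T(272) = 15.700 + (52.500)·0.093736 = 20.621 °C.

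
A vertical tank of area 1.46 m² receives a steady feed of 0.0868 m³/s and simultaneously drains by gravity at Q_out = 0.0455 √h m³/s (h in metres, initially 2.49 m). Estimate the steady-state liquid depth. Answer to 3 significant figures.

3.64 m

Level balance: A dh/dt = 0.0868 − 0.0455 √h. Setting dh/dt = 0:
Q_in = 0.0455 √h_ss ⇒ √h_ss = 0.0868/0.0455 = 1.9077.
h_ss = 1.9077² = 3.6393 m. (Since h₀ = 2.49 m < h_ss, the level will rise toward this value.)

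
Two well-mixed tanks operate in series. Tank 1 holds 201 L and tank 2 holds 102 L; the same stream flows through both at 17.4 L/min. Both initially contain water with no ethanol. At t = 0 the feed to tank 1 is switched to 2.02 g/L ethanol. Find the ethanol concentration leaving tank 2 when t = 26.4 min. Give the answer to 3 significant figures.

1.63 g/L

Species balance on tank i: dCᵢ/dt = (Cᵢ₋₁ − Cᵢ)/τᵢ with τᵢ = Vᵢ/Q.
τ₁ = 201/17.4 = 11.552 min; τ₂ = 102/17.4 = 5.8621 min.
Solving the cascade with C₁(0)=C₂(0)=0 gives C₂(t) = C_in[1 − (τ₁ e^(−t/τ₁) − τ₂ e^(−t/τ₂))/(τ₁ − τ₂)].
At t = 26.4: e^(−t/τ₁) = 0.10174, e^(−t/τ₂) = 0.011070.
C₂ = 2.02·[1 − (11.552·0.10174 − 5.8621·0.011070)/(5.6897)] = 2.02·0.80485 = 1.6258 g/L.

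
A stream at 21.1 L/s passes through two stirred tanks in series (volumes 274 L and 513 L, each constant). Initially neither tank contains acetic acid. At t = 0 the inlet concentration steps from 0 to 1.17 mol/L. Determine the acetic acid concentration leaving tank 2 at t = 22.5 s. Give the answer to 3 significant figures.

Species balance on tank i: dCᵢ/dt = (Cᵢ₋₁ − Cᵢ)/τᵢ with τᵢ = Vᵢ/Q.
τ₁ = 274/21.1 = 12.986 s; τ₂ = 513/21.1 = 24.313 s.
Tank 1: C₁ = C_in(1 − e^(−t/τ₁)). Tank 2 (τ₁ ≠ τ₂): C₂ = C_in[1 − (τ₁ e^(−t/τ₁) − τ₂ e^(−t/τ₂))/(τ₁ − τ₂)].
At t = 22.5: e^(−t/τ₁) = 0.17681, e^(−t/τ₂) = 0.39636.
C₂ = 1.17·[1 − (12.986·0.17681 − 24.313·0.39636)/(-11.327)] = 1.17·0.35195 = 0.41178 mol/L.

0.412 mol/L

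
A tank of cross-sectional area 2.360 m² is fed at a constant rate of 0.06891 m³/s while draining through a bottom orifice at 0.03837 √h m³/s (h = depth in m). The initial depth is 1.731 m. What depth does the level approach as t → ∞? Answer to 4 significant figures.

3.225 m

A dh/dt = Q_in − 0.03837 √h. Steady state requires inflow = outflow:
Q_in = 0.03837 √h_ss ⇒ √h_ss = 0.06891/0.03837 = 1.79593.
h_ss = 1.79593² = 3.22538 m. (Since h₀ = 1.731 m < h_ss, the level will rise toward this value.)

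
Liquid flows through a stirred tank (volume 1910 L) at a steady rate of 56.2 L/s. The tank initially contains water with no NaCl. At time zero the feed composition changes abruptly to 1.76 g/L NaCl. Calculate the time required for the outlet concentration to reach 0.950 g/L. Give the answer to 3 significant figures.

26.4 s

Species balance: V dC/dt = Q(C_in − C) ⇒ τ = V/Q = 33.986 s.
C(t) = C_in + (C₀ − C_in) e^(−t/τ). Set C = 0.950 and solve for t:
e^(−t/τ) = (C − C_in)/(C₀ − C_in) = (0.950 − 1.76)/(0 − 1.76) = 0.46023
t = −τ ln(…) = 33.986 × 0.77603 = 26.374 s.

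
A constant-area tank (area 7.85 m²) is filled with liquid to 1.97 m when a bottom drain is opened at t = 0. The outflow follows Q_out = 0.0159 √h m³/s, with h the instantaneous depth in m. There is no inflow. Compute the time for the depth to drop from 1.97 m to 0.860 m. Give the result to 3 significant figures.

Unsteady balance on liquid volume: A dh/dt = −0.0159 √h.
∫ h^(−1/2) dh = −(0.0159/A) ∫ dt, giving 2√h = 2√h₀ − (0.0159/A) t.
t = 2A(√h₀ − √h)/0.0159 = 2·7.85·(√1.97 − √0.860)/0.0159
  = 15.700 × (1.4036 − 0.92736) / 0.0159 = 470.22 s.

470 s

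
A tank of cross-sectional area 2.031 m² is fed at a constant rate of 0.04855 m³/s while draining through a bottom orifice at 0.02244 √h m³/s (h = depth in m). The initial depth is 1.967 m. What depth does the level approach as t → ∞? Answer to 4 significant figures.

Level balance: A dh/dt = 0.04855 − 0.02244 √h. Setting dh/dt = 0:
Q_in = 0.02244 √h_ss ⇒ √h_ss = 0.04855/0.02244 = 2.16355.
h_ss = 2.16355² = 4.68094 m. (Since h₀ = 1.967 m < h_ss, the level will rise toward this value.)

4.681 m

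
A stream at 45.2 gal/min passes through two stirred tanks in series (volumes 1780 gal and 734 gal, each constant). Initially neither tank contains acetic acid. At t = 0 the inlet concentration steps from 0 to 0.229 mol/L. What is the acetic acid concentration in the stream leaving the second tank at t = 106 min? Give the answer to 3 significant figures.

0.203 mol/L

Time constants: τᵢ = Vᵢ/Q for each well-mixed tank.
τ₁ = 1780/45.2 = 39.381 min; τ₂ = 734/45.2 = 16.239 min.
Tank 1: C₁ = C_in(1 − e^(−t/τ₁)). Tank 2 (τ₁ ≠ τ₂): C₂ = C_in[1 − (τ₁ e^(−t/τ₁) − τ₂ e^(−t/τ₂))/(τ₁ − τ₂)].
At t = 106: e^(−t/τ₁) = 0.067767, e^(−t/τ₂) = 0.0014626.
C₂ = 0.229·[1 − (39.381·0.067767 − 16.239·0.0014626)/(23.142)] = 0.229·0.88571 = 0.20283 mol/L.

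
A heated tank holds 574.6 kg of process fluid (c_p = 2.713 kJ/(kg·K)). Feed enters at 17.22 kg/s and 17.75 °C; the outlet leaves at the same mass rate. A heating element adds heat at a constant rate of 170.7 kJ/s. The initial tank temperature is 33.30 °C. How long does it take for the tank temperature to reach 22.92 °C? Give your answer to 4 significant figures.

M c_p dT/dt = ṁ c_p (T_in − T) + Q̇.
τ = M/ṁ = 33.3682 s; T_ss = T_in + Q̇/(ṁ c_p) = 21.4038 °C.
T(t) = T_ss + (T₀ − T_ss) e^(−t/τ). Set T = 22.92:
e^(−t/τ) = (22.92 − 21.4038)/(33.30 − 21.4038) = 0.127449
t = −33.3682 · ln(0.127449) = 68.7398 s.

68.74 s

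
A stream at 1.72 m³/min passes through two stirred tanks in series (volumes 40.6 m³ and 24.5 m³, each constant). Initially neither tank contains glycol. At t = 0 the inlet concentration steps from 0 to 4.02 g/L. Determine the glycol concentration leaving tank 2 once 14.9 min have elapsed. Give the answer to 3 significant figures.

0.777 g/L

Species balance on tank i: dCᵢ/dt = (Cᵢ₋₁ − Cᵢ)/τᵢ with τᵢ = Vᵢ/Q.
τ₁ = 40.6/1.72 = 23.605 min; τ₂ = 24.5/1.72 = 14.244 min.
Tank 1: C₁ = C_in(1 − e^(−t/τ₁)). Tank 2 (τ₁ ≠ τ₂): C₂ = C_in[1 − (τ₁ e^(−t/τ₁) − τ₂ e^(−t/τ₂))/(τ₁ − τ₂)].
At t = 14.9: e^(−t/τ₁) = 0.53194, e^(−t/τ₂) = 0.35133.
C₂ = 4.02·[1 − (23.605·0.53194 − 14.244·0.35133)/(9.3605)] = 4.02·0.19322 = 0.77675 g/L.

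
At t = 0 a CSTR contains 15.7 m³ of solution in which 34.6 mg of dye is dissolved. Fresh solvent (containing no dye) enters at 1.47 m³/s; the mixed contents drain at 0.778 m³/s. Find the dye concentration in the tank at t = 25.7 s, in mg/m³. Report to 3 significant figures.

0.441 mg/m³

Total volume: dV/dt = Q_in − Q_out = 0.69200 m³/s, so V(t) = 15.7 + 0.69200 t and V(25.7) = 33.484 m³.
Species balance (pure solvent in): dm/dt = −Q_out · m/V(t).
Separate: dm/m = −Q_out dt/V(t) ⇒ ln(m/m₀) = −(Q_out/(Q_in−Q_out)) ln(V/V₀).
m = m₀ (V₀/V)^(Q_out/(Q_in−Q_out)) = 34.6 × (15.7/33.484)^(1.1243) = 14.766 mg.
C = m/V = 14.766/33.484 = 0.44097 mg/m³.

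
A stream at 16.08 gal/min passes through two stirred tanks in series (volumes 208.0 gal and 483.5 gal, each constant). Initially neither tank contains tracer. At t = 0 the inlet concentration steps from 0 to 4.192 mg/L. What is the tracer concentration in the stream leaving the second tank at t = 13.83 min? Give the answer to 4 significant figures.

0.6340 mg/L

Time constants: τᵢ = Vᵢ/Q for each well-mixed tank.
τ₁ = 208.0/16.08 = 12.9353 min; τ₂ = 483.5/16.08 = 30.0684 min.
Tank 1: C₁ = C_in(1 − e^(−t/τ₁)). Tank 2 (τ₁ ≠ τ₂): C₂ = C_in[1 − (τ₁ e^(−t/τ₁) − τ₂ e^(−t/τ₂))/(τ₁ − τ₂)].
At t = 13.83: e^(−t/τ₁) = 0.343295, e^(−t/τ₂) = 0.631314.
C₂ = 4.192·[1 − (12.9353·0.343295 − 30.0684·0.631314)/(-17.1331)] = 4.192·0.151233 = 0.633970 mg/L.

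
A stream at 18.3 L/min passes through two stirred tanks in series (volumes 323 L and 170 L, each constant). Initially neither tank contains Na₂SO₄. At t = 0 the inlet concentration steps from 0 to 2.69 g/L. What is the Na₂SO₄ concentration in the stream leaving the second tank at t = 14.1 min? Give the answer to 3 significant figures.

Species balance on tank i: dCᵢ/dt = (Cᵢ₋₁ − Cᵢ)/τᵢ with τᵢ = Vᵢ/Q.
τ₁ = 323/18.3 = 17.650 min; τ₂ = 170/18.3 = 9.2896 min.
Tank 1: C₁ = C_in(1 − e^(−t/τ₁)). Tank 2 (τ₁ ≠ τ₂): C₂ = C_in[1 − (τ₁ e^(−t/τ₁) − τ₂ e^(−t/τ₂))/(τ₁ − τ₂)].
At t = 14.1: e^(−t/τ₁) = 0.44984, e^(−t/τ₂) = 0.21919.
C₂ = 2.69·[1 − (17.650·0.44984 − 9.2896·0.21919)/(8.3607)] = 2.69·0.29387 = 0.79052 g/L.

0.791 g/L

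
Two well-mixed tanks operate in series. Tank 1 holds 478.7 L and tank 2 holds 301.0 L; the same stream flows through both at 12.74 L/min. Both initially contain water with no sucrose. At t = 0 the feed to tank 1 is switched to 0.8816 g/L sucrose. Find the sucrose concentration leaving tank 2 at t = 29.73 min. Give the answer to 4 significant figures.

0.2294 g/L

Each tank obeys Vᵢ dCᵢ/dt = Q(Cᵢ₋₁ − Cᵢ), so τᵢ = Vᵢ/Q.
τ₁ = 478.7/12.74 = 37.5746 min; τ₂ = 301.0/12.74 = 23.6264 min.
Tank 1: C₁ = C_in(1 − e^(−t/τ₁)). Tank 2 (τ₁ ≠ τ₂): C₂ = C_in[1 − (τ₁ e^(−t/τ₁) − τ₂ e^(−t/τ₂))/(τ₁ − τ₂)].
At t = 29.73: e^(−t/τ₁) = 0.453288, e^(−t/τ₂) = 0.284125.
C₂ = 0.8816·[1 − (37.5746·0.453288 − 23.6264·0.284125)/(13.9482)] = 0.8816·0.260172 = 0.229368 g/L.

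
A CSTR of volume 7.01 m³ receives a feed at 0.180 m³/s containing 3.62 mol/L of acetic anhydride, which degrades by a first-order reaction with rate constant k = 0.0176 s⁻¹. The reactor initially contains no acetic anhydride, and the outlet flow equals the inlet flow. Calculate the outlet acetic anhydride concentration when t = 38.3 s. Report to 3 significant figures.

1.74 mol/L

V dC/dt = Q(C_in − C) − k V C.
This is linear with rate a = Q/V + k = 0.043278 s⁻¹.
C_ss = Q C_in/(Q + kV) = 2.1478 mol/L; C(t) = C_ss + (C₀ − C_ss) e^(−a t).
C(38.3) = 2.1478 + (-2.1478)·e^(−0.043278·38.3) = 2.1478 + (-2.1478)·0.19061 = 1.7384 mol/L.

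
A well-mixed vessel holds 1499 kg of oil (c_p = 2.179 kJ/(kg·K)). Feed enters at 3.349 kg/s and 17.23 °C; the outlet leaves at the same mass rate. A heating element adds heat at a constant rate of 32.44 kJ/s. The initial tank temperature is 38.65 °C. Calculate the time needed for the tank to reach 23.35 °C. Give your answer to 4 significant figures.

Energy balance: M c_p dT/dt = ṁ c_p (T_in − T) + 32.44.
τ = M/ṁ = 447.596 s; T_ss = T_in + Q̇/(ṁ c_p) = 21.6754 °C.
T(t) = T_ss + (T₀ − T_ss) e^(−t/τ). Set T = 23.35:
e^(−t/τ) = (23.35 − 21.6754)/(38.65 − 21.6754) = 0.0986546
t = −447.596 · ln(0.0986546) = 1036.69 s.

1037 s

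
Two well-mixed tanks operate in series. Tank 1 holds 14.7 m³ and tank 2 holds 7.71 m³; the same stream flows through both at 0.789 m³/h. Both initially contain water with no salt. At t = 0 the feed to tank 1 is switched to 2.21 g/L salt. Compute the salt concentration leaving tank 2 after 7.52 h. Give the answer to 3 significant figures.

Species balance on tank i: dCᵢ/dt = (Cᵢ₋₁ − Cᵢ)/τᵢ with τᵢ = Vᵢ/Q.
τ₁ = 14.7/0.789 = 18.631 h; τ₂ = 7.71/0.789 = 9.7719 h.
Solving the cascade with C₁(0)=C₂(0)=0 gives C₂(t) = C_in[1 − (τ₁ e^(−t/τ₁) − τ₂ e^(−t/τ₂))/(τ₁ − τ₂)].
At t = 7.52: e^(−t/τ₁) = 0.66789, e^(−t/τ₂) = 0.46322.
C₂ = 2.21·[1 − (18.631·0.66789 − 9.7719·0.46322)/(8.8593)] = 2.21·0.10635 = 0.23503 g/L.

0.235 g/L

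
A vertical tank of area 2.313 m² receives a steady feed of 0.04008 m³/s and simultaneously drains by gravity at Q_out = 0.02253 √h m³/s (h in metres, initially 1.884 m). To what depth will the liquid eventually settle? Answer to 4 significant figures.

Unsteady balance on liquid volume: A dh/dt = Q_in − 0.02253 √h. At steady state dh/dt = 0:
Q_in = 0.02253 √h_ss ⇒ √h_ss = 0.04008/0.02253 = 1.77896.
h_ss = 1.77896² = 3.16470 m. (Since h₀ = 1.884 m < h_ss, the level will rise toward this value.)

3.165 m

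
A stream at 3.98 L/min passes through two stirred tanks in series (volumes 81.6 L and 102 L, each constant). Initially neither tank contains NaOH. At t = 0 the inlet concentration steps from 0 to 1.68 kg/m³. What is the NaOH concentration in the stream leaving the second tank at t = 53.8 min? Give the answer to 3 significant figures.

1.14 kg/m³

Time constants: τᵢ = Vᵢ/Q for each well-mixed tank.
τ₁ = 81.6/3.98 = 20.503 min; τ₂ = 102/3.98 = 25.628 min.
Solving the cascade with C₁(0)=C₂(0)=0 gives C₂(t) = C_in[1 − (τ₁ e^(−t/τ₁) − τ₂ e^(−t/τ₂))/(τ₁ − τ₂)].
At t = 53.8: e^(−t/τ₁) = 0.072507, e^(−t/τ₂) = 0.12255.
C₂ = 1.68·[1 − (20.503·0.072507 − 25.628·0.12255)/(-5.1256)] = 1.68·0.67729 = 1.1378 kg/m³.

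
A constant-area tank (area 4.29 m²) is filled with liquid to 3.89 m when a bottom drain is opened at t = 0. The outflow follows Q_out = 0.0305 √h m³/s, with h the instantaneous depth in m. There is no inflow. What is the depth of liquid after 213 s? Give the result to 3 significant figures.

With no inflow, A dh/dt = −0.0305 √h.
Separate and integrate: 2(√h − √h₀) = −(0.0305/A) t.
√h = √3.89 − 0.0305·213/(2·4.29) = 1.9723 − 0.75717 = 1.2151.
h = 1.2151² = 1.4766 m.

1.48 m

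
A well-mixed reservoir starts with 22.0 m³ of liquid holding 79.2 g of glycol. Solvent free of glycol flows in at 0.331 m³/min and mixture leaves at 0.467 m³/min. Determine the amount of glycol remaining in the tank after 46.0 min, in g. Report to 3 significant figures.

25.1 g

Total volume: dV/dt = Q_in − Q_out = -0.13600 m³/min, so V(t) = 22.0 − 0.13600 t and V(46.0) = 15.744 m³.
Solute balance: dm/dt = 0 − Q_out C = −Q_out m/V(t).
Separate: dm/m = −Q_out dt/V(t) ⇒ ln(m/m₀) = −(Q_out/(Q_in−Q_out)) ln(V/V₀).
m = m₀ (V₀/V)^(Q_out/(Q_in−Q_out)) = 79.2 × (22.0/15.744)^(-3.4338) = 25.105 g.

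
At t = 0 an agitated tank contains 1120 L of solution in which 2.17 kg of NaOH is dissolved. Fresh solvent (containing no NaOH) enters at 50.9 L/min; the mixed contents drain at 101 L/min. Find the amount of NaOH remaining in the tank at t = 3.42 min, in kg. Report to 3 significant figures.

1.55 kg

Total volume: dV/dt = Q_in − Q_out = -50.100 L/min, so V(t) = 1120 − 50.100 t and V(3.42) = 948.66 L.
No NaOH enters, so dm/dt = −Q_out · (m/V).
dm/m = −Q_out dt/(V₀ − 50.100 t); integrating gives ln(m/m₀) = −(Q_out/(Q_in−Q_out)) ln(V/V₀).
m = m₀ (V₀/V)^(Q_out/(Q_in−Q_out)) = 2.17 × (1120/948.66)^(-2.0160) = 1.5527 kg.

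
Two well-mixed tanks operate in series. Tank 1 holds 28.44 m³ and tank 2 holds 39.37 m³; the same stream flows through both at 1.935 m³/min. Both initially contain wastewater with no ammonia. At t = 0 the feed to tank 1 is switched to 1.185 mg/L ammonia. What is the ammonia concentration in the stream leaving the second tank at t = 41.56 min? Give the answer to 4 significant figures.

0.8138 mg/L

Species balance on tank i: dCᵢ/dt = (Cᵢ₋₁ − Cᵢ)/τᵢ with τᵢ = Vᵢ/Q.
τ₁ = 28.44/1.935 = 14.6977 min; τ₂ = 39.37/1.935 = 20.3463 min.
Solving the cascade with C₁(0)=C₂(0)=0 gives C₂(t) = C_in[1 − (τ₁ e^(−t/τ₁) − τ₂ e^(−t/τ₂))/(τ₁ − τ₂)].
At t = 41.56: e^(−t/τ₁) = 0.0591512, e^(−t/τ₂) = 0.129686.
C₂ = 1.185·[1 − (14.6977·0.0591512 − 20.3463·0.129686)/(-5.64858)] = 1.185·0.686780 = 0.813835 mg/L.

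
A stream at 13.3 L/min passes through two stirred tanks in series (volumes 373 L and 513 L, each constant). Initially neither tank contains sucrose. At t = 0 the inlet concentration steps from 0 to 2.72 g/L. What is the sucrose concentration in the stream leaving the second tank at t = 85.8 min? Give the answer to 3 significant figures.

1.98 g/L

Each tank obeys Vᵢ dCᵢ/dt = Q(Cᵢ₋₁ − Cᵢ), so τᵢ = Vᵢ/Q.
τ₁ = 373/13.3 = 28.045 min; τ₂ = 513/13.3 = 38.571 min.
Tank 1: C₁ = C_in(1 − e^(−t/τ₁)). Tank 2 (τ₁ ≠ τ₂): C₂ = C_in[1 − (τ₁ e^(−t/τ₁) − τ₂ e^(−t/τ₂))/(τ₁ − τ₂)].
At t = 85.8: e^(−t/τ₁) = 0.046918, e^(−t/τ₂) = 0.10813.
C₂ = 2.72·[1 − (28.045·0.046918 − 38.571·0.10813)/(-10.526)] = 2.72·0.72879 = 1.9823 g/L.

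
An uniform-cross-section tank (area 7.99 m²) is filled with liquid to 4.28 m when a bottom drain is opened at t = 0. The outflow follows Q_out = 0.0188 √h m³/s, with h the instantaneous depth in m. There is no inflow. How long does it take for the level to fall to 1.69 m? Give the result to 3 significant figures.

653 s

Mass balance (ρ constant): A dh/dt = −0.0188 √h.
This is separable: 2 d(√h)/dt = −0.0188/A, so √h = √h₀ − (0.0188/(2A)) t.
t = 2A(√h₀ − √h)/0.0188 = 2·7.99·(√4.28 − √1.69)/0.0188
  = 15.980 × (2.0688 − 1.3000) / 0.0188 = 653.49 s.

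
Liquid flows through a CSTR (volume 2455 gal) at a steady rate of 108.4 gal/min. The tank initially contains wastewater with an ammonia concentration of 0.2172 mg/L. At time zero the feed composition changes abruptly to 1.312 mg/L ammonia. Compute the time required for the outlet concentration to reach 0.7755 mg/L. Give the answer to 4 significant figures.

16.15 min

Species balance on the tank: V dC/dt = Q(C_in − C), so τ = V/Q = 22.6476 min.
C(t) = C_in + (C₀ − C_in) e^(−t/τ). Set C = 0.7755 and solve for t:
e^(−t/τ) = (C − C_in)/(C₀ − C_in) = (0.7755 − 1.312)/(0.2172 − 1.312) = 0.490044
t = −τ ln(…) = 22.6476 × 0.713260 = 16.1536 min.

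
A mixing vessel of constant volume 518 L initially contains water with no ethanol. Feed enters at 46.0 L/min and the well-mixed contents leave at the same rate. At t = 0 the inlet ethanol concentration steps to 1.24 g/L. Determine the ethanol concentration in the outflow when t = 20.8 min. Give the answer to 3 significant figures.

Species balance on the tank: V dC/dt = Q(C_in − C).
So dC/dt = (C_in − C)/τ with τ = V/Q = 518/46.0 = 11.261 min.
Solution: C(t) = C_in + (C₀ − C_in) e^(−t/τ).
C(20.8) = 1.24 + (0 − 1.24)·e^(−20.8/11.261) = 1.24 + (-1.2400)·0.15769 = 1.0445 g/L.

1.04 g/L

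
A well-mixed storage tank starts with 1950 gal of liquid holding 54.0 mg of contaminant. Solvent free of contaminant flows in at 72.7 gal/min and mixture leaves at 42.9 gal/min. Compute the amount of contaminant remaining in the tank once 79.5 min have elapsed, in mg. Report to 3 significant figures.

17.2 mg

Let m(t) be the amount of contaminant. Volume: V(t) = V₀ + (Q_in − Q_out) t = 1950 + 29.800 t; V(79.5) = 4319.1 gal.
Species balance (pure solvent in): dm/dt = −Q_out · m/V(t).
Separate: dm/m = −Q_out dt/V(t) ⇒ ln(m/m₀) = −(Q_out/(Q_in−Q_out)) ln(V/V₀).
m = m₀ (V₀/V)^(Q_out/(Q_in−Q_out)) = 54.0 × (1950/4319.1)^(1.4396) = 17.188 mg.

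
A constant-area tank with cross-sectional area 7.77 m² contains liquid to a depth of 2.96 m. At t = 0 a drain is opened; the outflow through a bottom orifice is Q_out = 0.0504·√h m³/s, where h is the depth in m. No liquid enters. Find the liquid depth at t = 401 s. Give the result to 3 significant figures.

A dh/dt = −Q_out = −0.0504 √h.
This is separable: 2 d(√h)/dt = −0.0504/A, so √h = √h₀ − (0.0504/(2A)) t.
√h = √2.96 − 0.0504·401/(2·7.77) = 1.7205 − 1.3005 = 0.41992.
h = 0.41992² = 0.17634 m.

0.176 m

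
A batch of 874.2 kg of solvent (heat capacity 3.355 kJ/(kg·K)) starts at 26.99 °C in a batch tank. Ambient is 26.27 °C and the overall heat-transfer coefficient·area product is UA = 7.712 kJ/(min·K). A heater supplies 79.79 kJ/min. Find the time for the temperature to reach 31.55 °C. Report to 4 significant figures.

M c_p dT/dt = −UA(T − T_amb) + Q̇.
τ = M c_p/UA = 380.309 min; T_ss = T_amb + Q̇/UA = 26.27 + 79.79/7.712 = 36.6162 °C.
T(t) = T_ss + (T₀ − T_ss)e^(−t/τ); set T = 31.55:
t = −τ ln[(T − T_ss)/(T₀ − T_ss)] = −380.309 · ln(0.526293) = 244.119 min.

244.1 min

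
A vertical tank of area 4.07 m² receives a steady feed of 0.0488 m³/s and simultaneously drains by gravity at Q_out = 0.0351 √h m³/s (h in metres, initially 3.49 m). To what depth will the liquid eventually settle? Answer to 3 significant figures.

1.93 m

Level balance: A dh/dt = 0.0488 − 0.0351 √h. Setting dh/dt = 0:
Q_in = 0.0351 √h_ss ⇒ √h_ss = 0.0488/0.0351 = 1.3903.
h_ss = 1.3903² = 1.9330 m. (Since h₀ = 3.49 m > h_ss, the level will fall toward this value.)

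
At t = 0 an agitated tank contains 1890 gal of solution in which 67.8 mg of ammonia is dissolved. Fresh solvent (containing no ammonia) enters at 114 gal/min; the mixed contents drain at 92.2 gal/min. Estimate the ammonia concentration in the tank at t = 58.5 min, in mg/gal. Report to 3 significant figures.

0.00242 mg/gal

Let m(t) be the amount of ammonia. Volume: V(t) = V₀ + (Q_in − Q_out) t = 1890 + 21.800 t; V(58.5) = 3165.3 gal.
Species balance (pure solvent in): dm/dt = −Q_out · m/V(t).
Separate: dm/m = −Q_out dt/V(t) ⇒ ln(m/m₀) = −(Q_out/(Q_in−Q_out)) ln(V/V₀).
m = m₀ (V₀/V)^(Q_out/(Q_in−Q_out)) = 67.8 × (1890/3165.3)^(4.2294) = 7.6569 mg.
C = m/V = 7.6569/3165.3 = 0.0024190 mg/gal.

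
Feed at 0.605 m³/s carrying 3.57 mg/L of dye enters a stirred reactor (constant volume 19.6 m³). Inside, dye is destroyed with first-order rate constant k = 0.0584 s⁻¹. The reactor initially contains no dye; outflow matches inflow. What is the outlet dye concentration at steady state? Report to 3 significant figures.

Species balance: V dC/dt = Q C_in − Q C − k V C.
At steady state: 0 = Q C_in − (Q + kV) C_ss, so C_ss = Q C_in/(Q + kV).
C_ss = 0.605·3.57/(0.605 + 0.0584·19.6) = 2.1599/1.7496 = 1.2345 mg/L.

1.23 mg/L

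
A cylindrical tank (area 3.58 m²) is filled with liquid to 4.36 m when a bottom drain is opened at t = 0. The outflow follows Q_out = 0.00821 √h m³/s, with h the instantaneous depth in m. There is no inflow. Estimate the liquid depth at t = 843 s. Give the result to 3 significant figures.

A dh/dt = −Q_out = −0.00821 √h.
This is separable: 2 d(√h)/dt = −0.00821/A, so √h = √h₀ − (0.00821/(2A)) t.
√h = √4.36 − 0.00821·843/(2·3.58) = 2.0881 − 0.96662 = 1.1214.
h = 1.1214² = 1.2576 m.

1.26 m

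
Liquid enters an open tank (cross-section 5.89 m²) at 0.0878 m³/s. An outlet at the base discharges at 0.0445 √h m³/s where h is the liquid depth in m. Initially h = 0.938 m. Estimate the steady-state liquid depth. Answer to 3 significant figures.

A dh/dt = Q_in − 0.0445 √h. Steady state requires inflow = outflow:
Q_in = 0.0445 √h_ss ⇒ √h_ss = 0.0878/0.0445 = 1.9730.
h_ss = 1.9730² = 3.8929 m. (Since h₀ = 0.938 m < h_ss, the level will rise toward this value.)

3.89 m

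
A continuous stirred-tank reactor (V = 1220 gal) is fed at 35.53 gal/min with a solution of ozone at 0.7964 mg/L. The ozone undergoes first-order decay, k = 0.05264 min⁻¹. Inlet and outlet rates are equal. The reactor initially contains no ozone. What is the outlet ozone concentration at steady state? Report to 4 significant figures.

0.2837 mg/L

Species balance: V dC/dt = Q C_in − Q C − k V C.
At steady state: 0 = Q C_in − (Q + kV) C_ss, so C_ss = Q C_in/(Q + kV).
C_ss = 35.53·0.7964/(35.53 + 0.05264·1220) = 28.2961/99.7508 = 0.283668 mg/L.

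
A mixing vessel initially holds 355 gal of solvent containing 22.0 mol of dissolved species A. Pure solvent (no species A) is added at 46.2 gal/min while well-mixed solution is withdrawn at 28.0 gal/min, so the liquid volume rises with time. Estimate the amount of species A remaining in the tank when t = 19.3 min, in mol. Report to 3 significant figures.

7.64 mol

Let m(t) be the amount of species A. Volume: V(t) = V₀ + (Q_in − Q_out) t = 355 + 18.200 t; V(19.3) = 706.26 gal.
Solute balance: dm/dt = 0 − Q_out C = −Q_out m/V(t).
dm/m = −Q_out dt/(V₀ + 18.200 t); integrating gives ln(m/m₀) = −(Q_out/(Q_in−Q_out)) ln(V/V₀).
m = m₀ (V₀/V)^(Q_out/(Q_in−Q_out)) = 22.0 × (355/706.26)^(1.5385) = 7.6353 mol.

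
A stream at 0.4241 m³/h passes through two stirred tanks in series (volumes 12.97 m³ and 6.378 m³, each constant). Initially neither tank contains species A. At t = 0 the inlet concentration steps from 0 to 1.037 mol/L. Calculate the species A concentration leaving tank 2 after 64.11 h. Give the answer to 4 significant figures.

Time constants: τᵢ = Vᵢ/Q for each well-mixed tank.
τ₁ = 12.97/0.4241 = 30.5824 h; τ₂ = 6.378/0.4241 = 15.0389 h.
Tank 1: C₁ = C_in(1 − e^(−t/τ₁)). Tank 2 (τ₁ ≠ τ₂): C₂ = C_in[1 − (τ₁ e^(−t/τ₁) − τ₂ e^(−t/τ₂))/(τ₁ − τ₂)].
At t = 64.11: e^(−t/τ₁) = 0.122910, e^(−t/τ₂) = 0.0140808.
C₂ = 1.037·[1 − (30.5824·0.122910 − 15.0389·0.0140808)/(15.5435)] = 1.037·0.771794 = 0.800350 mol/L.

0.8004 mol/L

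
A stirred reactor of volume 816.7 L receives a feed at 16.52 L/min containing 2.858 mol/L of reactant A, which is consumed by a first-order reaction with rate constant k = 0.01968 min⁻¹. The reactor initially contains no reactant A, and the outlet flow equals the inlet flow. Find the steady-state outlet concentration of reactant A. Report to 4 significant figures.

1.449 mol/L

Species balance: V dC/dt = Q C_in − Q C − k V C.
Steady state (dC/dt = 0): C_ss = Q C_in/(Q + kV) = C_in/(1 + kV/Q).
C_ss = 16.52·2.858/(16.52 + 0.01968·816.7) = 47.2142/32.5927 = 1.44861 mol/L.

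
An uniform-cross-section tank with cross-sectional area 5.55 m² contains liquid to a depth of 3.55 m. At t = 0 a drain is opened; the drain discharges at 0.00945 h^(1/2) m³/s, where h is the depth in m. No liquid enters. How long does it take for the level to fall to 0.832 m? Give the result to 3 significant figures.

With no inflow, A dh/dt = −0.00945 √h.
∫ h^(−1/2) dh = −(0.00945/A) ∫ dt, giving 2√h = 2√h₀ − (0.00945/A) t.
t = 2A(√h₀ − √h)/0.00945 = 2·5.55·(√3.55 − √0.832)/0.00945
  = 11.100 × (1.8841 − 0.91214) / 0.00945 = 1141.7 s.

1140 s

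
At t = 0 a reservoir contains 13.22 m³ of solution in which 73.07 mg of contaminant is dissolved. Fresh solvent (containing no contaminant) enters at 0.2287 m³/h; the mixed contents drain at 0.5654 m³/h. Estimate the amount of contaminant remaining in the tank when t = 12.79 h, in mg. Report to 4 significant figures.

37.70 mg

Total volume: dV/dt = Q_in − Q_out = -0.336700 m³/h, so V(t) = 13.22 − 0.336700 t and V(12.79) = 8.91361 m³.
Solute balance: dm/dt = 0 − Q_out C = −Q_out m/V(t).
dm/m = −Q_out dt/(V₀ − 0.336700 t); integrating gives ln(m/m₀) = −(Q_out/(Q_in−Q_out)) ln(V/V₀).
m = m₀ (V₀/V)^(Q_out/(Q_in−Q_out)) = 73.07 × (13.22/8.91361)^(-1.67924) = 37.6956 mg.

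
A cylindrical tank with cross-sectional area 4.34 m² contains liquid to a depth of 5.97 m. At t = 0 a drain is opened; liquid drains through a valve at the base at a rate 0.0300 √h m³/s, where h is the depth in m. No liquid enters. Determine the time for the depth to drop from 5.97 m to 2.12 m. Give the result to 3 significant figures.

286 s

With no inflow, A dh/dt = −0.0300 √h.
∫ h^(−1/2) dh = −(0.0300/A) ∫ dt, giving 2√h = 2√h₀ − (0.0300/A) t.
t = 2A(√h₀ − √h)/0.0300 = 2·4.34·(√5.97 − √2.12)/0.0300
  = 8.6800 × (2.4434 − 1.4560) / 0.0300 = 285.67 s.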